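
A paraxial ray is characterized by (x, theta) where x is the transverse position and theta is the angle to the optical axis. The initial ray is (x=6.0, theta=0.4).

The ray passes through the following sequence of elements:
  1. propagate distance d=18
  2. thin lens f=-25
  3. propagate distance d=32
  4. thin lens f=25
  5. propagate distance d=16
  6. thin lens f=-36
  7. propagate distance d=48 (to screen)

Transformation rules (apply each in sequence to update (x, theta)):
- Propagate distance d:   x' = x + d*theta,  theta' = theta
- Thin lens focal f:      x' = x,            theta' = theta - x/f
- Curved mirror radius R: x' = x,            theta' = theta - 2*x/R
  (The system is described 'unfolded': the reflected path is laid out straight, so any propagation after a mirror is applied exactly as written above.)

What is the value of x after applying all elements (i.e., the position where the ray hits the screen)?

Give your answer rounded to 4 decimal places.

Initial: x=6.0000 theta=0.4000
After 1 (propagate distance d=18): x=13.2000 theta=0.4000
After 2 (thin lens f=-25): x=13.2000 theta=0.9280
After 3 (propagate distance d=32): x=42.8960 theta=0.9280
After 4 (thin lens f=25): x=42.8960 theta=-2462/3125 (≈-0.7878)
After 5 (propagate distance d=16): x=94658/3125 (≈30.2906) theta=-2462/3125 (≈-0.7878)
After 6 (thin lens f=-36): x=94658/3125 (≈30.2906) theta=3013/56250 (≈0.0536)
After 7 (propagate distance d=48 (to screen)): x=308078/9375 (≈32.8617) theta=3013/56250 (≈0.0536)
Rounded to 4 decimal places: x = 32.8617

Answer: 32.8617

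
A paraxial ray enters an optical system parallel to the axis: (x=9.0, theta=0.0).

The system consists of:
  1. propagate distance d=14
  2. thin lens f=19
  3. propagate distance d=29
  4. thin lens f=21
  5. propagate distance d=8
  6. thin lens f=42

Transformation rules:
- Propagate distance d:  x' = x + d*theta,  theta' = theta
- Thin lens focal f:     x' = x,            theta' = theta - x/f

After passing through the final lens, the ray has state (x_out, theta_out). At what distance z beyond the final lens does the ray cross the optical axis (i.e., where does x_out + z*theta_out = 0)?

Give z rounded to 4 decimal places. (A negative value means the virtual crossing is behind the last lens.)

Answer: -76.3171

Derivation:
Initial: x=9.0000 theta=0.0000
After 1 (propagate distance d=14): x=9.0000 theta=0.0000
After 2 (thin lens f=19): x=9.0000 theta=-9/19 (≈-0.4737)
After 3 (propagate distance d=29): x=-90/19 (≈-4.7368) theta=-9/19 (≈-0.4737)
After 4 (thin lens f=21): x=-90/19 (≈-4.7368) theta=-33/133 (≈-0.2481)
After 5 (propagate distance d=8): x=-894/133 (≈-6.7218) theta=-33/133 (≈-0.2481)
After 6 (thin lens f=42): x=-894/133 (≈-6.7218) theta=-82/931 (≈-0.0881)
z_focus = -x_out/theta_out = -(-894/133)/(-82/931) = -3129/41 ≈ -76.3171
Rounded to 4 decimal places: z = -76.3171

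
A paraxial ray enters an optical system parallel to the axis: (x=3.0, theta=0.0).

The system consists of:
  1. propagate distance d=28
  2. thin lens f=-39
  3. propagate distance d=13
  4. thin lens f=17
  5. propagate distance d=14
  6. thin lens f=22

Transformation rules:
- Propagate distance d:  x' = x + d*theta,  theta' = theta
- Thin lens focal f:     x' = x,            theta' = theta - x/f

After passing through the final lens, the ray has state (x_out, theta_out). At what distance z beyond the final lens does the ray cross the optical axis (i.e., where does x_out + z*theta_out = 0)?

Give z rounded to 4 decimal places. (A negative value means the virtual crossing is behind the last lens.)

Answer: 7.4467

Derivation:
Initial: x=3.0000 theta=0.0000
After 1 (propagate distance d=28): x=3.0000 theta=0.0000
After 2 (thin lens f=-39): x=3.0000 theta=1/13 (≈0.0769)
After 3 (propagate distance d=13): x=4.0000 theta=1/13 (≈0.0769)
After 4 (thin lens f=17): x=4.0000 theta=-35/221 (≈-0.1584)
After 5 (propagate distance d=14): x=394/221 (≈1.7828) theta=-35/221 (≈-0.1584)
After 6 (thin lens f=22): x=394/221 (≈1.7828) theta=-582/2431 (≈-0.2394)
z_focus = -x_out/theta_out = -(394/221)/(-582/2431) = 2167/291 ≈ 7.4467
Rounded to 4 decimal places: z = 7.4467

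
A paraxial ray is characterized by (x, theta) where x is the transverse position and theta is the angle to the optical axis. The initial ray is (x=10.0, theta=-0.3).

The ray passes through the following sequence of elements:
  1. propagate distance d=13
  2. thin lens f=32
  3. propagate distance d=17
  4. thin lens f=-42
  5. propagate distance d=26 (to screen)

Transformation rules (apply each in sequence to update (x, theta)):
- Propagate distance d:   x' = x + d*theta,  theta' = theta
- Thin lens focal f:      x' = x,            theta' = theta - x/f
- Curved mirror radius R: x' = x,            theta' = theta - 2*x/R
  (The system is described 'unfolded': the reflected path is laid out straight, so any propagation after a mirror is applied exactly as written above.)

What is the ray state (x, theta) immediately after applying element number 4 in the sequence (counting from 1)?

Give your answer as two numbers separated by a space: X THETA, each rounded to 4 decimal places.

Answer: -2.2406 -0.5440

Derivation:
Initial: x=10.0000 theta=-0.3000
After 1 (propagate distance d=13): x=6.1000 theta=-0.3000
After 2 (thin lens f=32): x=6.1000 theta=-157/320 (≈-0.4906)
After 3 (propagate distance d=17): x=-717/320 (≈-2.2406) theta=-157/320 (≈-0.4906)
After 4 (thin lens f=-42): x=-717/320 (≈-2.2406) theta=-2437/4480 (≈-0.5440)
Rounded to 4 decimal places: x = -2.2406, theta = -0.5440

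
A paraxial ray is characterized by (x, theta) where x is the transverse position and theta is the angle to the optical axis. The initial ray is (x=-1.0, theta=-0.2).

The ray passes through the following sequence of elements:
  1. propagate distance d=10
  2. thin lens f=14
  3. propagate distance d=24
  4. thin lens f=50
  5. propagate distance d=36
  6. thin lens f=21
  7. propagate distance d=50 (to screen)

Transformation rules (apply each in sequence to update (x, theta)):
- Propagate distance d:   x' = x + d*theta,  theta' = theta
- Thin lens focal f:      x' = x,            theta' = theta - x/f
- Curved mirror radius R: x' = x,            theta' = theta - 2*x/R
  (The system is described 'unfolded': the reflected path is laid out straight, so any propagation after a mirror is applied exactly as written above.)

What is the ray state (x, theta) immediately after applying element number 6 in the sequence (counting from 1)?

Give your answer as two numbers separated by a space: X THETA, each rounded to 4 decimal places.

Initial: x=-1.0000 theta=-0.2000
After 1 (propagate distance d=10): x=-3.0000 theta=-0.2000
After 2 (thin lens f=14): x=-3.0000 theta=1/70 (≈0.0143)
After 3 (propagate distance d=24): x=-93/35 (≈-2.6571) theta=1/70 (≈0.0143)
After 4 (thin lens f=50): x=-93/35 (≈-2.6571) theta=59/875 (≈0.0674)
After 5 (propagate distance d=36): x=-201/875 (≈-0.2297) theta=59/875 (≈0.0674)
After 6 (thin lens f=21): x=-201/875 (≈-0.2297) theta=96/1225 (≈0.0784)
Rounded to 4 decimal places: x = -0.2297, theta = 0.0784

Answer: -0.2297 0.0784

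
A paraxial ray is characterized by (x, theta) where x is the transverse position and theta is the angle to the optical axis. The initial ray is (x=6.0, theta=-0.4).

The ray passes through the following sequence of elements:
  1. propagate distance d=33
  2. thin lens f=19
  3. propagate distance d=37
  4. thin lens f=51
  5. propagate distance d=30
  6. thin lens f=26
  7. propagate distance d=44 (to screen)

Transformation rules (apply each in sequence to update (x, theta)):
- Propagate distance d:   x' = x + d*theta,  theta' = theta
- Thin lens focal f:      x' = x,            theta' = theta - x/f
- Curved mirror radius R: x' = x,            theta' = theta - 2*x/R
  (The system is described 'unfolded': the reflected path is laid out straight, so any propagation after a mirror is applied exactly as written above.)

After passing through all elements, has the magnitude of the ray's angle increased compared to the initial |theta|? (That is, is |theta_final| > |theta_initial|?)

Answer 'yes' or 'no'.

Initial: x=6.0000 theta=-0.4000
After 1 (propagate distance d=33): x=-7.2000 theta=-0.4000
After 2 (thin lens f=19): x=-7.2000 theta=-2/95 (≈-0.0211)
After 3 (propagate distance d=37): x=-758/95 (≈-7.9789) theta=-2/95 (≈-0.0211)
After 4 (thin lens f=51): x=-758/95 (≈-7.9789) theta=656/4845 (≈0.1354)
After 5 (propagate distance d=30): x=-6326/1615 (≈-3.9170) theta=656/4845 (≈0.1354)
After 6 (thin lens f=26): x=-6326/1615 (≈-3.9170) theta=18017/62985 (≈0.2861)
After 7 (propagate distance d=44 (to screen)): x=546034/62985 (≈8.6693) theta=18017/62985 (≈0.2861)
|theta_initial|=0.4000 |theta_final|=18017/62985 (≈0.2861) -> not increased

Answer: no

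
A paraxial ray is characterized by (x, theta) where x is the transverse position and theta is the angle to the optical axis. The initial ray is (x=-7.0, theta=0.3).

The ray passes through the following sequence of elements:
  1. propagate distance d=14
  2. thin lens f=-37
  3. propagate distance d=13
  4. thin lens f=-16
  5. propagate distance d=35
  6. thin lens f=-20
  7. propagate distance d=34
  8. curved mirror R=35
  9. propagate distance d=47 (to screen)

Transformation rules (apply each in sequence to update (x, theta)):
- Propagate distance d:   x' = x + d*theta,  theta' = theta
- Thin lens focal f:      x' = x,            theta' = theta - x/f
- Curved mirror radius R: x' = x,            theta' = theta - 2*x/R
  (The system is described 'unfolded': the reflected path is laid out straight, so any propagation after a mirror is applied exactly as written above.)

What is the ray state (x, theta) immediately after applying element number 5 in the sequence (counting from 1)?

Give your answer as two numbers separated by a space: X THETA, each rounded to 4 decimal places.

Answer: 8.2218 0.2316

Derivation:
Initial: x=-7.0000 theta=0.3000
After 1 (propagate distance d=14): x=-2.8000 theta=0.3000
After 2 (thin lens f=-37): x=-2.8000 theta=83/370 (≈0.2243)
After 3 (propagate distance d=13): x=43/370 (≈0.1162) theta=83/370 (≈0.2243)
After 4 (thin lens f=-16): x=43/370 (≈0.1162) theta=1371/5920 (≈0.2316)
After 5 (propagate distance d=35): x=48673/5920 (≈8.2218) theta=1371/5920 (≈0.2316)
Rounded to 4 decimal places: x = 8.2218, theta = 0.2316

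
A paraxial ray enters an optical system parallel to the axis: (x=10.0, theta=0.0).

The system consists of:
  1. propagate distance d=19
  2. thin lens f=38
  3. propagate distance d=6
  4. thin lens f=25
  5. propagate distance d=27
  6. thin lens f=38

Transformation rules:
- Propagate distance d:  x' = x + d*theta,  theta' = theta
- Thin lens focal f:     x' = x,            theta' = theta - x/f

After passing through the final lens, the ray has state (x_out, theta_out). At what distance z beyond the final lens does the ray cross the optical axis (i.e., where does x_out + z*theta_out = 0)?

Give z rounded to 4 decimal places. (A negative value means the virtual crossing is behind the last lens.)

Initial: x=10.0000 theta=0.0000
After 1 (propagate distance d=19): x=10.0000 theta=0.0000
After 2 (thin lens f=38): x=10.0000 theta=-5/19 (≈-0.2632)
After 3 (propagate distance d=6): x=160/19 (≈8.4211) theta=-5/19 (≈-0.2632)
After 4 (thin lens f=25): x=160/19 (≈8.4211) theta=-0.6000
After 5 (propagate distance d=27): x=-739/95 (≈-7.7789) theta=-0.6000
After 6 (thin lens f=38): x=-739/95 (≈-7.7789) theta=-1427/3610 (≈-0.3953)
z_focus = -x_out/theta_out = -(-739/95)/(-1427/3610) = -28082/1427 ≈ -19.6790
Rounded to 4 decimal places: z = -19.6790

Answer: -19.6790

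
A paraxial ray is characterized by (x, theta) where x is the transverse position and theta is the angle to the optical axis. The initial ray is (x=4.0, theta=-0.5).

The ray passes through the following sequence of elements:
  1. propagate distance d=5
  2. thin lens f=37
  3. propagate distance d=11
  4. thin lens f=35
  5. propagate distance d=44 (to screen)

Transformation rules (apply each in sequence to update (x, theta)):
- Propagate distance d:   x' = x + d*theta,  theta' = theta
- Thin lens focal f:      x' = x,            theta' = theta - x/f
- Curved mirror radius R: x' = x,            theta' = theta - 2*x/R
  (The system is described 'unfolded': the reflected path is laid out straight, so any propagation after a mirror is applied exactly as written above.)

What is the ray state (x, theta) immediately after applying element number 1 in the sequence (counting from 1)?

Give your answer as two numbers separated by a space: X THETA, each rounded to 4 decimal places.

Initial: x=4.0000 theta=-0.5000
After 1 (propagate distance d=5): x=1.5000 theta=-0.5000
Rounded to 4 decimal places: x = 1.5000, theta = -0.5000

Answer: 1.5000 -0.5000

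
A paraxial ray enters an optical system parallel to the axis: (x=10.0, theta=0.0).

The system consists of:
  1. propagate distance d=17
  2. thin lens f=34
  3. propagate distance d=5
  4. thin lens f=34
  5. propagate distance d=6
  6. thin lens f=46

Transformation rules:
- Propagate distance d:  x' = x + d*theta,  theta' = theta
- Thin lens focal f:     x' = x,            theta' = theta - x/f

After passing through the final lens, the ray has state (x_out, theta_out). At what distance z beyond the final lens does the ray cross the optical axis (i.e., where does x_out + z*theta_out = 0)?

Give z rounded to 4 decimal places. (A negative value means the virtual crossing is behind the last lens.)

Answer: 7.9772

Derivation:
Initial: x=10.0000 theta=0.0000
After 1 (propagate distance d=17): x=10.0000 theta=0.0000
After 2 (thin lens f=34): x=10.0000 theta=-5/17 (≈-0.2941)
After 3 (propagate distance d=5): x=145/17 (≈8.5294) theta=-5/17 (≈-0.2941)
After 4 (thin lens f=34): x=145/17 (≈8.5294) theta=-315/578 (≈-0.5450)
After 5 (propagate distance d=6): x=1520/289 (≈5.2595) theta=-315/578 (≈-0.5450)
After 6 (thin lens f=46): x=1520/289 (≈5.2595) theta=-8765/13294 (≈-0.6593)
z_focus = -x_out/theta_out = -(1520/289)/(-8765/13294) = 13984/1753 ≈ 7.9772
Rounded to 4 decimal places: z = 7.9772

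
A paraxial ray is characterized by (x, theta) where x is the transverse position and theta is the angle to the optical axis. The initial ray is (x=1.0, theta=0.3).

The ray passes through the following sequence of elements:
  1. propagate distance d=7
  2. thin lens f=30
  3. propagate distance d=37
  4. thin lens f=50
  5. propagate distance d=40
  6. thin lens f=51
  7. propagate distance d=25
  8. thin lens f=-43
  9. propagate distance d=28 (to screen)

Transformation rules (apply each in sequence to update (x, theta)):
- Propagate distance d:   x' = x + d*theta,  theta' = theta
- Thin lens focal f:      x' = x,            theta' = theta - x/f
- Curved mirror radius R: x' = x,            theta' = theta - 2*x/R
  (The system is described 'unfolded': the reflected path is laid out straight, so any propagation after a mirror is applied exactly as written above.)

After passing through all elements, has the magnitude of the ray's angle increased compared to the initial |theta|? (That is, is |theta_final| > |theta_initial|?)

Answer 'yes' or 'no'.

Initial: x=1.0000 theta=0.3000
After 1 (propagate distance d=7): x=3.1000 theta=0.3000
After 2 (thin lens f=30): x=3.1000 theta=59/300 (≈0.1967)
After 3 (propagate distance d=37): x=3113/300 (≈10.3767) theta=59/300 (≈0.1967)
After 4 (thin lens f=50): x=3113/300 (≈10.3767) theta=-163/15000 (≈-0.0109)
After 5 (propagate distance d=40): x=9.9420 theta=-163/15000 (≈-0.0109)
After 6 (thin lens f=51): x=9.9420 theta=-52481/255000 (≈-0.2058)
After 7 (propagate distance d=25): x=244637/51000 (≈4.7968) theta=-52481/255000 (≈-0.2058)
After 8 (thin lens f=-43): x=244637/51000 (≈4.7968) theta=-30397/322500 (≈-0.0943)
After 9 (propagate distance d=28 (to screen)): x=7886337/3655000 (≈2.1577) theta=-30397/322500 (≈-0.0943)
|theta_initial|=0.3000 |theta_final|=30397/322500 (≈0.0943) -> not increased

Answer: no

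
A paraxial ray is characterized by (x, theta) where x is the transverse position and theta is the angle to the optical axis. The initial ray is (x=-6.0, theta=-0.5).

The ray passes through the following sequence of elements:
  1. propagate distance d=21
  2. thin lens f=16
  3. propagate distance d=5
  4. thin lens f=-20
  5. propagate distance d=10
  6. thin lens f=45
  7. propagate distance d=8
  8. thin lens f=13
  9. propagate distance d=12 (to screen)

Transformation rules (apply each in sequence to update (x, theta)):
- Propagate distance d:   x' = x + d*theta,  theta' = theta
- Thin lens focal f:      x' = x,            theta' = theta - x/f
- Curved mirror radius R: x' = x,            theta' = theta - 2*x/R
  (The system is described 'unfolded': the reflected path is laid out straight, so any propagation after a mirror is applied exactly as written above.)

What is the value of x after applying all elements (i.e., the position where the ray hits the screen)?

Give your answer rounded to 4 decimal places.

Answer: 1.1132

Derivation:
Initial: x=-6.0000 theta=-0.5000
After 1 (propagate distance d=21): x=-16.5000 theta=-0.5000
After 2 (thin lens f=16): x=-16.5000 theta=17/32 (≈0.5313)
After 3 (propagate distance d=5): x=-443/32 (≈-13.8438) theta=17/32 (≈0.5313)
After 4 (thin lens f=-20): x=-443/32 (≈-13.8438) theta=-103/640 (≈-0.1609)
After 5 (propagate distance d=10): x=-989/64 (≈-15.4531) theta=-103/640 (≈-0.1609)
After 6 (thin lens f=45): x=-989/64 (≈-15.4531) theta=1051/5760 (≈0.1825)
After 7 (propagate distance d=8): x=-40301/2880 (≈-13.9934) theta=1051/5760 (≈0.1825)
After 8 (thin lens f=13): x=-40301/2880 (≈-13.9934) theta=18853/14976 (≈1.2589)
After 9 (propagate distance d=12 (to screen)): x=41677/37440 (≈1.1132) theta=18853/14976 (≈1.2589)
Rounded to 4 decimal places: x = 1.1132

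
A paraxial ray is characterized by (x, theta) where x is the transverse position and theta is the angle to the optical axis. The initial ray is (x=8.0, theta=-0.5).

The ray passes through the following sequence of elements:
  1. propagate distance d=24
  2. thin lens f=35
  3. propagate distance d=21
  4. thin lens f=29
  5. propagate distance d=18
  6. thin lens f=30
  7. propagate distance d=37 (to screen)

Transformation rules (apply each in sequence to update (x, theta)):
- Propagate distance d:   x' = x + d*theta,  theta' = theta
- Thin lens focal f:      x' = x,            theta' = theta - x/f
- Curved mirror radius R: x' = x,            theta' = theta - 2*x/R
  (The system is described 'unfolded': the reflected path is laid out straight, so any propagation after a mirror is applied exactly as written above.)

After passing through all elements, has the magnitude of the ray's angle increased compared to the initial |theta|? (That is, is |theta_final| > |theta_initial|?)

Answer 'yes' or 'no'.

Initial: x=8.0000 theta=-0.5000
After 1 (propagate distance d=24): x=-4.0000 theta=-0.5000
After 2 (thin lens f=35): x=-4.0000 theta=-27/70 (≈-0.3857)
After 3 (propagate distance d=21): x=-12.1000 theta=-27/70 (≈-0.3857)
After 4 (thin lens f=29): x=-12.1000 theta=32/1015 (≈0.0315)
After 5 (propagate distance d=18): x=-23411/2030 (≈-11.5325) theta=32/1015 (≈0.0315)
After 6 (thin lens f=30): x=-23411/2030 (≈-11.5325) theta=25331/60900 (≈0.4159)
After 7 (propagate distance d=37 (to screen)): x=234917/60900 (≈3.8574) theta=25331/60900 (≈0.4159)
|theta_initial|=0.5000 |theta_final|=25331/60900 (≈0.4159) -> not increased

Answer: no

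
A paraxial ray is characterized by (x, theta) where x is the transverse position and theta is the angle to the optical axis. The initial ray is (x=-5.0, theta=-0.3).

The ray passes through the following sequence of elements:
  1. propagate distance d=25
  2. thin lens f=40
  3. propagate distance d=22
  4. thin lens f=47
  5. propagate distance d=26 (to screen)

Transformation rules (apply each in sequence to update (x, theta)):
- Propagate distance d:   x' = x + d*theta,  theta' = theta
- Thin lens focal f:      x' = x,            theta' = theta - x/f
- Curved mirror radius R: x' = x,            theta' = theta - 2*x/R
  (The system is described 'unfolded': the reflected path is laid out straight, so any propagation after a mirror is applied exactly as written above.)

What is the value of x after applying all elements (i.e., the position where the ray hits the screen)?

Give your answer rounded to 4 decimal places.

Initial: x=-5.0000 theta=-0.3000
After 1 (propagate distance d=25): x=-12.5000 theta=-0.3000
After 2 (thin lens f=40): x=-12.5000 theta=0.0125
After 3 (propagate distance d=22): x=-12.2250 theta=0.0125
After 4 (thin lens f=47): x=-12.2250 theta=205/752 (≈0.2726)
After 5 (propagate distance d=26 (to screen)): x=-4829/940 (≈-5.1372) theta=205/752 (≈0.2726)
Rounded to 4 decimal places: x = -5.1372

Answer: -5.1372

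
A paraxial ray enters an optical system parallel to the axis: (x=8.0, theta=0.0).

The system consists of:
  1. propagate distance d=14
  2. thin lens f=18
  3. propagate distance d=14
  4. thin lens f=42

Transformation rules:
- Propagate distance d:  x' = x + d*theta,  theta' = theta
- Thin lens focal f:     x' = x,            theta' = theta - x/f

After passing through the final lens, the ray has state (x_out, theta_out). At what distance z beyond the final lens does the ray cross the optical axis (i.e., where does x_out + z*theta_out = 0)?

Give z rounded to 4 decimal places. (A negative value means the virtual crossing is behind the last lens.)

Initial: x=8.0000 theta=0.0000
After 1 (propagate distance d=14): x=8.0000 theta=0.0000
After 2 (thin lens f=18): x=8.0000 theta=-4/9 (≈-0.4444)
After 3 (propagate distance d=14): x=16/9 (≈1.7778) theta=-4/9 (≈-0.4444)
After 4 (thin lens f=42): x=16/9 (≈1.7778) theta=-92/189 (≈-0.4868)
z_focus = -x_out/theta_out = -(16/9)/(-92/189) = 84/23 ≈ 3.6522
Rounded to 4 decimal places: z = 3.6522

Answer: 3.6522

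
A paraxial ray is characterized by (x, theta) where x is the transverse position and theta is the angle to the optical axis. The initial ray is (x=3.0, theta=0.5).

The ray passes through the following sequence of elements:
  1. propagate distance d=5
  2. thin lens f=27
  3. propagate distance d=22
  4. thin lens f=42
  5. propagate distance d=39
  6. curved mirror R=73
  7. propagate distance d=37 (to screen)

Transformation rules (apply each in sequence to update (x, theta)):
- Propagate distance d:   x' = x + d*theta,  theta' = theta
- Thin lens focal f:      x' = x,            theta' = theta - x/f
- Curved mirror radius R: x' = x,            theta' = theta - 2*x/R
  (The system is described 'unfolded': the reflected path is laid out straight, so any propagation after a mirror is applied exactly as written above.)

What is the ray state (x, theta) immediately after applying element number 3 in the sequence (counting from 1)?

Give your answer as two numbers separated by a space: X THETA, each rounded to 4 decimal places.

Answer: 12.0185 0.2963

Derivation:
Initial: x=3.0000 theta=0.5000
After 1 (propagate distance d=5): x=5.5000 theta=0.5000
After 2 (thin lens f=27): x=5.5000 theta=8/27 (≈0.2963)
After 3 (propagate distance d=22): x=649/54 (≈12.0185) theta=8/27 (≈0.2963)
Rounded to 4 decimal places: x = 12.0185, theta = 0.2963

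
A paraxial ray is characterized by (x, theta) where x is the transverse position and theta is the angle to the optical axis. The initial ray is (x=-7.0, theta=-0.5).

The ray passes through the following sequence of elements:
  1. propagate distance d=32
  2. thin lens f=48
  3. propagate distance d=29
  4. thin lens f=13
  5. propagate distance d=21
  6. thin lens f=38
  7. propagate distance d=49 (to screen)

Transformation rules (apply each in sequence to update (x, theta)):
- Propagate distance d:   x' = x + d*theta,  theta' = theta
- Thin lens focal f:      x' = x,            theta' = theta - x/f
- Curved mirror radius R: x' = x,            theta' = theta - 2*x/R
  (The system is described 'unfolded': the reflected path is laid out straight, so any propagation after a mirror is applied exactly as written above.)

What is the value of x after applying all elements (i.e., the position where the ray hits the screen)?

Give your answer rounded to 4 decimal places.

Answer: 83.8706

Derivation:
Initial: x=-7.0000 theta=-0.5000
After 1 (propagate distance d=32): x=-23.0000 theta=-0.5000
After 2 (thin lens f=48): x=-23.0000 theta=-1/48 (≈-0.0208)
After 3 (propagate distance d=29): x=-1133/48 (≈-23.6042) theta=-1/48 (≈-0.0208)
After 4 (thin lens f=13): x=-1133/48 (≈-23.6042) theta=70/39 (≈1.7949)
After 5 (propagate distance d=21): x=8791/624 (≈14.0881) theta=70/39 (≈1.7949)
After 6 (thin lens f=38): x=8791/624 (≈14.0881) theta=33769/23712 (≈1.4241)
After 7 (propagate distance d=49 (to screen)): x=662913/7904 (≈83.8706) theta=33769/23712 (≈1.4241)
Rounded to 4 decimal places: x = 83.8706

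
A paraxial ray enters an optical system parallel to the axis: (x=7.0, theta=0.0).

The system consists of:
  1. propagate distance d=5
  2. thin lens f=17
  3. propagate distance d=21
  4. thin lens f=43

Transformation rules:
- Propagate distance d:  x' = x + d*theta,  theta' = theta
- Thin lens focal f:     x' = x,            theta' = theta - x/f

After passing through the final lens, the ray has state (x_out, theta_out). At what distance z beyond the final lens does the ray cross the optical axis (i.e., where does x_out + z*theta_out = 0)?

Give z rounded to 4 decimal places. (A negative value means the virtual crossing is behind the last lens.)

Answer: -4.4103

Derivation:
Initial: x=7.0000 theta=0.0000
After 1 (propagate distance d=5): x=7.0000 theta=0.0000
After 2 (thin lens f=17): x=7.0000 theta=-7/17 (≈-0.4118)
After 3 (propagate distance d=21): x=-28/17 (≈-1.6471) theta=-7/17 (≈-0.4118)
After 4 (thin lens f=43): x=-28/17 (≈-1.6471) theta=-273/731 (≈-0.3735)
z_focus = -x_out/theta_out = -(-28/17)/(-273/731) = -172/39 ≈ -4.4103
Rounded to 4 decimal places: z = -4.4103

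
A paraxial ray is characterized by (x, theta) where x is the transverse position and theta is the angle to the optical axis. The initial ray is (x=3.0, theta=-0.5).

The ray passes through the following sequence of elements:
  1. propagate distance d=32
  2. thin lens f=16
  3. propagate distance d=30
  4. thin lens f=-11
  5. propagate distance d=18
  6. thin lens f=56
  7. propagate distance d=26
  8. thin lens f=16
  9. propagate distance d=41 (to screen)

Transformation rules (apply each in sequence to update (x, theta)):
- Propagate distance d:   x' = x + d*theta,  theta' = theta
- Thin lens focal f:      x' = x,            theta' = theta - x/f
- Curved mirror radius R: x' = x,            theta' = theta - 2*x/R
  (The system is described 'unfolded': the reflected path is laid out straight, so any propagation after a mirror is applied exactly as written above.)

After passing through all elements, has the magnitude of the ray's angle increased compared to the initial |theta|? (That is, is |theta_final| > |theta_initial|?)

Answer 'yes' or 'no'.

Initial: x=3.0000 theta=-0.5000
After 1 (propagate distance d=32): x=-13.0000 theta=-0.5000
After 2 (thin lens f=16): x=-13.0000 theta=0.3125
After 3 (propagate distance d=30): x=-3.6250 theta=0.3125
After 4 (thin lens f=-11): x=-3.6250 theta=-3/176 (≈-0.0170)
After 5 (propagate distance d=18): x=-173/44 (≈-3.9318) theta=-3/176 (≈-0.0170)
After 6 (thin lens f=56): x=-173/44 (≈-3.9318) theta=131/2464 (≈0.0532)
After 7 (propagate distance d=26): x=-3141/1232 (≈-2.5495) theta=131/2464 (≈0.0532)
After 8 (thin lens f=16): x=-3141/1232 (≈-2.5495) theta=4189/19712 (≈0.2125)
After 9 (propagate distance d=41 (to screen)): x=121493/19712 (≈6.1634) theta=4189/19712 (≈0.2125)
|theta_initial|=0.5000 |theta_final|=4189/19712 (≈0.2125) -> not increased

Answer: no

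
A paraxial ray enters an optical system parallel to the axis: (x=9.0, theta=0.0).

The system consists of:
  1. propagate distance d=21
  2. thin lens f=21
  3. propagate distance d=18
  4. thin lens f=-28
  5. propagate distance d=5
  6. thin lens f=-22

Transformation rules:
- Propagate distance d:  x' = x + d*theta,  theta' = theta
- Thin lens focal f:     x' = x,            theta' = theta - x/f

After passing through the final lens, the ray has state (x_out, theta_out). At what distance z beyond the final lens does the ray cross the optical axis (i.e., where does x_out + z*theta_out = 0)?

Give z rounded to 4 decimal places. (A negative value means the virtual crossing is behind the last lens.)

Initial: x=9.0000 theta=0.0000
After 1 (propagate distance d=21): x=9.0000 theta=0.0000
After 2 (thin lens f=21): x=9.0000 theta=-3/7 (≈-0.4286)
After 3 (propagate distance d=18): x=9/7 (≈1.2857) theta=-3/7 (≈-0.4286)
After 4 (thin lens f=-28): x=9/7 (≈1.2857) theta=-75/196 (≈-0.3827)
After 5 (propagate distance d=5): x=-123/196 (≈-0.6276) theta=-75/196 (≈-0.3827)
After 6 (thin lens f=-22): x=-123/196 (≈-0.6276) theta=-1773/4312 (≈-0.4112)
z_focus = -x_out/theta_out = -(-123/196)/(-1773/4312) = -902/591 ≈ -1.5262
Rounded to 4 decimal places: z = -1.5262

Answer: -1.5262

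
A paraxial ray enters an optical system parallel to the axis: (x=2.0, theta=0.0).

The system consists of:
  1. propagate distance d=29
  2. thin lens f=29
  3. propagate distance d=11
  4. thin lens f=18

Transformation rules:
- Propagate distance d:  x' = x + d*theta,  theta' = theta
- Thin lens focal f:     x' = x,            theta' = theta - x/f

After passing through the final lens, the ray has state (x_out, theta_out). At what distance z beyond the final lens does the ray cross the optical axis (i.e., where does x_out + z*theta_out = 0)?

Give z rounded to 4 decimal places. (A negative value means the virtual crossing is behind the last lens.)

Answer: 9.0000

Derivation:
Initial: x=2.0000 theta=0.0000
After 1 (propagate distance d=29): x=2.0000 theta=0.0000
After 2 (thin lens f=29): x=2.0000 theta=-2/29 (≈-0.0690)
After 3 (propagate distance d=11): x=36/29 (≈1.2414) theta=-2/29 (≈-0.0690)
After 4 (thin lens f=18): x=36/29 (≈1.2414) theta=-4/29 (≈-0.1379)
z_focus = -x_out/theta_out = -(36/29)/(-4/29) = 9.0000
Rounded to 4 decimal places: z = 9.0000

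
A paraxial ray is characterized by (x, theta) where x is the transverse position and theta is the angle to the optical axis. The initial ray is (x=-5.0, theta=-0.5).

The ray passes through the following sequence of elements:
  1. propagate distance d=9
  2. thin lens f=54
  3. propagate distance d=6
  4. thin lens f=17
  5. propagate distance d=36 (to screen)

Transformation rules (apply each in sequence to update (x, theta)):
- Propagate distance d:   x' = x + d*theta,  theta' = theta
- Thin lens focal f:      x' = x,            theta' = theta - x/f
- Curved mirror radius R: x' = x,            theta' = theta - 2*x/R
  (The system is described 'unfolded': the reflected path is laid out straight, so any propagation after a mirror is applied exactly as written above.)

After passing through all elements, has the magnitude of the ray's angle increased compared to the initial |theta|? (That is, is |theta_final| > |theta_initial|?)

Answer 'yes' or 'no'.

Answer: no

Derivation:
Initial: x=-5.0000 theta=-0.5000
After 1 (propagate distance d=9): x=-9.5000 theta=-0.5000
After 2 (thin lens f=54): x=-9.5000 theta=-35/108 (≈-0.3241)
After 3 (propagate distance d=6): x=-103/9 (≈-11.4444) theta=-35/108 (≈-0.3241)
After 4 (thin lens f=17): x=-103/9 (≈-11.4444) theta=641/1836 (≈0.3491)
After 5 (propagate distance d=36 (to screen)): x=172/153 (≈1.1242) theta=641/1836 (≈0.3491)
|theta_initial|=0.5000 |theta_final|=641/1836 (≈0.3491) -> not increased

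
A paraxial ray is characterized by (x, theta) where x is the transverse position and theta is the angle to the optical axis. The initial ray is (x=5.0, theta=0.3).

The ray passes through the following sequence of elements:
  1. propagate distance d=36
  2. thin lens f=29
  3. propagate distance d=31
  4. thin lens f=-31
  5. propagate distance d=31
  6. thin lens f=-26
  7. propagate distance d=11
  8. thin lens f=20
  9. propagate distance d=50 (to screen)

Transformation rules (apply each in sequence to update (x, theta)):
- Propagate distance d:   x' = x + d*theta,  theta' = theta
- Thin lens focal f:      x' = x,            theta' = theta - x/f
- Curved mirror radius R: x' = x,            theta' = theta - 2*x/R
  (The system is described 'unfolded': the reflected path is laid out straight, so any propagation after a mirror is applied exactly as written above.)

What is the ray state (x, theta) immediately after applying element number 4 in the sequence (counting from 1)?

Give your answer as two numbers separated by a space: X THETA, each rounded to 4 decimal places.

Initial: x=5.0000 theta=0.3000
After 1 (propagate distance d=36): x=15.8000 theta=0.3000
After 2 (thin lens f=29): x=15.8000 theta=-71/290 (≈-0.2448)
After 3 (propagate distance d=31): x=2381/290 (≈8.2103) theta=-71/290 (≈-0.2448)
After 4 (thin lens f=-31): x=2381/290 (≈8.2103) theta=18/899 (≈0.0200)
Rounded to 4 decimal places: x = 8.2103, theta = 0.0200

Answer: 8.2103 0.0200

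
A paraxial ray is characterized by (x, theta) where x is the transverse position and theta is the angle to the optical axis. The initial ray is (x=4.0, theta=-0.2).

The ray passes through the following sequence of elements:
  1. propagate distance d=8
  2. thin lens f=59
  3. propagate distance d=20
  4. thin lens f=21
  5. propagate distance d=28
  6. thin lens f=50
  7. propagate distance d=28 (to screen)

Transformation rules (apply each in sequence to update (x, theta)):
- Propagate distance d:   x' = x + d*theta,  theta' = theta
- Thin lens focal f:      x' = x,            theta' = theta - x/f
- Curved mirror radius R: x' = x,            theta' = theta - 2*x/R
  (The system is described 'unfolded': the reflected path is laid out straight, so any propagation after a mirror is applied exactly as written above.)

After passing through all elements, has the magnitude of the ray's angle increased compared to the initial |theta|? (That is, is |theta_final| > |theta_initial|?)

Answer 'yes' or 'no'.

Initial: x=4.0000 theta=-0.2000
After 1 (propagate distance d=8): x=2.4000 theta=-0.2000
After 2 (thin lens f=59): x=2.4000 theta=-71/295 (≈-0.2407)
After 3 (propagate distance d=20): x=-712/295 (≈-2.4136) theta=-71/295 (≈-0.2407)
After 4 (thin lens f=21): x=-712/295 (≈-2.4136) theta=-779/6195 (≈-0.1257)
After 5 (propagate distance d=28): x=-5252/885 (≈-5.9345) theta=-779/6195 (≈-0.1257)
After 6 (thin lens f=50): x=-5252/885 (≈-5.9345) theta=-1093/154875 (≈-0.0071)
After 7 (propagate distance d=28 (to screen)): x=-45224/7375 (≈-6.1321) theta=-1093/154875 (≈-0.0071)
|theta_initial|=0.2000 |theta_final|=1093/154875 (≈0.0071) -> not increased

Answer: no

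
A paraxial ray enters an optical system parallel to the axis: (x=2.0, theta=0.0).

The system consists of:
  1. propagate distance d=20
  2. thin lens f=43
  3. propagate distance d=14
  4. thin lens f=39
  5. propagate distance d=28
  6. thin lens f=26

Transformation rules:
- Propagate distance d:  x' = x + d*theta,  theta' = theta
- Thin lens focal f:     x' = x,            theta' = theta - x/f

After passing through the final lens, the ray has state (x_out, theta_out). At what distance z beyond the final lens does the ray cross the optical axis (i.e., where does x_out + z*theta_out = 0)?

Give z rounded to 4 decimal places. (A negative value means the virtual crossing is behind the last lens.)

Initial: x=2.0000 theta=0.0000
After 1 (propagate distance d=20): x=2.0000 theta=0.0000
After 2 (thin lens f=43): x=2.0000 theta=-2/43 (≈-0.0465)
After 3 (propagate distance d=14): x=58/43 (≈1.3488) theta=-2/43 (≈-0.0465)
After 4 (thin lens f=39): x=58/43 (≈1.3488) theta=-136/1677 (≈-0.0811)
After 5 (propagate distance d=28): x=-1546/1677 (≈-0.9219) theta=-136/1677 (≈-0.0811)
After 6 (thin lens f=26): x=-1546/1677 (≈-0.9219) theta=-995/21801 (≈-0.0456)
z_focus = -x_out/theta_out = -(-1546/1677)/(-995/21801) = -20098/995 ≈ -20.1990
Rounded to 4 decimal places: z = -20.1990

Answer: -20.1990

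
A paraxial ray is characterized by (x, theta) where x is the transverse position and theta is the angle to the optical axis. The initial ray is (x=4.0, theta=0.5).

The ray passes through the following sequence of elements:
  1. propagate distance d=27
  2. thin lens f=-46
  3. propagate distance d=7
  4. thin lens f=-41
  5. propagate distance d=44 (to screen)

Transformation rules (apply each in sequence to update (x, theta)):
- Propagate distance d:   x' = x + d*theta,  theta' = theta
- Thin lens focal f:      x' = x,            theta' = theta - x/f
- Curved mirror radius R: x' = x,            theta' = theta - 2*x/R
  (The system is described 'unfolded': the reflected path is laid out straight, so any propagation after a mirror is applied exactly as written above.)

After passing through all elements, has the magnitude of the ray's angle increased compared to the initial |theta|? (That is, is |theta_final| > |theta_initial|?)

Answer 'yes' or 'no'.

Answer: yes

Derivation:
Initial: x=4.0000 theta=0.5000
After 1 (propagate distance d=27): x=17.5000 theta=0.5000
After 2 (thin lens f=-46): x=17.5000 theta=81/92 (≈0.8804)
After 3 (propagate distance d=7): x=2177/92 (≈23.6630) theta=81/92 (≈0.8804)
After 4 (thin lens f=-41): x=2177/92 (≈23.6630) theta=2749/1886 (≈1.4576)
After 5 (propagate distance d=44 (to screen)): x=331169/3772 (≈87.7967) theta=2749/1886 (≈1.4576)
|theta_initial|=0.5000 |theta_final|=2749/1886 (≈1.4576) -> increased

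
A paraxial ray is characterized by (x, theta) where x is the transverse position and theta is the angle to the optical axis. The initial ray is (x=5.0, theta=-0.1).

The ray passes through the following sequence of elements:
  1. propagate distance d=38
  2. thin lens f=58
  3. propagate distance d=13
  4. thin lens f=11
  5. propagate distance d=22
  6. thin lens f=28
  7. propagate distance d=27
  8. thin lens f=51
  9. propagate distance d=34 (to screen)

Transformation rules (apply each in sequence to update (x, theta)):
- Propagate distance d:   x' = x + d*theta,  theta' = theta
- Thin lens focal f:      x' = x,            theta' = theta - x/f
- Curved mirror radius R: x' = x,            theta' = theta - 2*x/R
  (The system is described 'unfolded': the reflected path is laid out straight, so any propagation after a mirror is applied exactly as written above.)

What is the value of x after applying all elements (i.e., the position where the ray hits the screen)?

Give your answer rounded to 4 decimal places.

Answer: -0.9984

Derivation:
Initial: x=5.0000 theta=-0.1000
After 1 (propagate distance d=38): x=1.2000 theta=-0.1000
After 2 (thin lens f=58): x=1.2000 theta=-7/58 (≈-0.1207)
After 3 (propagate distance d=13): x=-107/290 (≈-0.3690) theta=-7/58 (≈-0.1207)
After 4 (thin lens f=11): x=-107/290 (≈-0.3690) theta=-139/1595 (≈-0.0871)
After 5 (propagate distance d=22): x=-663/290 (≈-2.2862) theta=-139/1595 (≈-0.0871)
After 6 (thin lens f=28): x=-663/290 (≈-2.2862) theta=-491/89320 (≈-0.0055)
After 7 (propagate distance d=27): x=-217461/89320 (≈-2.4346) theta=-491/89320 (≈-0.0055)
After 8 (thin lens f=51): x=-217461/89320 (≈-2.4346) theta=3207/75922 (≈0.0422)
After 9 (propagate distance d=34 (to screen)): x=-89181/89320 (≈-0.9984) theta=3207/75922 (≈0.0422)
Rounded to 4 decimal places: x = -0.9984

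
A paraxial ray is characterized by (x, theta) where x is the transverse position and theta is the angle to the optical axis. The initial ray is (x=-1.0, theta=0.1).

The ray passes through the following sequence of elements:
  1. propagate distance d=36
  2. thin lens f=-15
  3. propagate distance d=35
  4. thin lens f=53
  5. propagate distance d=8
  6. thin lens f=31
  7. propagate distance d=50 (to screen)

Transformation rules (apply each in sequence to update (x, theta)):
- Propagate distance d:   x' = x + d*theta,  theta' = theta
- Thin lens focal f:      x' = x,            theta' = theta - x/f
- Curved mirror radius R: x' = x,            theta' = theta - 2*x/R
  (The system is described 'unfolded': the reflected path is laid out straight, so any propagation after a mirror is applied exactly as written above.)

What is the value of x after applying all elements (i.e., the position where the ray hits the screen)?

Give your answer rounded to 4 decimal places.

Answer: -5.4829

Derivation:
Initial: x=-1.0000 theta=0.1000
After 1 (propagate distance d=36): x=2.6000 theta=0.1000
After 2 (thin lens f=-15): x=2.6000 theta=41/150 (≈0.2733)
After 3 (propagate distance d=35): x=73/6 (≈12.1667) theta=41/150 (≈0.2733)
After 4 (thin lens f=53): x=73/6 (≈12.1667) theta=58/1325 (≈0.0438)
After 5 (propagate distance d=8): x=99509/7950 (≈12.5169) theta=58/1325 (≈0.0438)
After 6 (thin lens f=31): x=99509/7950 (≈12.5169) theta=-88721/246450 (≈-0.3600)
After 7 (propagate distance d=50 (to screen)): x=-1351271/246450 (≈-5.4829) theta=-88721/246450 (≈-0.3600)
Rounded to 4 decimal places: x = -5.4829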